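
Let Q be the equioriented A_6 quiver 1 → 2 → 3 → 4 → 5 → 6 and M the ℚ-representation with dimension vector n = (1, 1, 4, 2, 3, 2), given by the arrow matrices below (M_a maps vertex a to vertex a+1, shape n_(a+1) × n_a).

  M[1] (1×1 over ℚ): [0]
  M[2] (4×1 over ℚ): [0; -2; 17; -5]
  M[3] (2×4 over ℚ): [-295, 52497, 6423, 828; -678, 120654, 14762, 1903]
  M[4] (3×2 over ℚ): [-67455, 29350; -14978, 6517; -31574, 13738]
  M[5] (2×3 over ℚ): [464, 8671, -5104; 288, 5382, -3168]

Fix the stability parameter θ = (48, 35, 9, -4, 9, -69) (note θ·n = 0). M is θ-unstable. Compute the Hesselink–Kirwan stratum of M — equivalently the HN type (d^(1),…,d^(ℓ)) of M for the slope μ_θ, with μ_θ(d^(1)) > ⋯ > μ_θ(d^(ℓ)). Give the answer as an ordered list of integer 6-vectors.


Barcode: M ≅ I[1,1], I[2,6], I[3,3]^2, I[3,5], I[5,5], I[6,6]. HN layers by μ_θ (5 steps, strictly decreasing):
  μ^(1)=48; μ^(2)=9; μ^(3)=5/2; μ^(4)=-4; μ^(5)=-69

((1, 0, 0, 0, 0, 0); (0, 0, 2, 0, 2, 0); (0, 0, 1, 1, 0, 0); (0, 1, 1, 1, 1, 1); (0, 0, 0, 0, 0, 1))


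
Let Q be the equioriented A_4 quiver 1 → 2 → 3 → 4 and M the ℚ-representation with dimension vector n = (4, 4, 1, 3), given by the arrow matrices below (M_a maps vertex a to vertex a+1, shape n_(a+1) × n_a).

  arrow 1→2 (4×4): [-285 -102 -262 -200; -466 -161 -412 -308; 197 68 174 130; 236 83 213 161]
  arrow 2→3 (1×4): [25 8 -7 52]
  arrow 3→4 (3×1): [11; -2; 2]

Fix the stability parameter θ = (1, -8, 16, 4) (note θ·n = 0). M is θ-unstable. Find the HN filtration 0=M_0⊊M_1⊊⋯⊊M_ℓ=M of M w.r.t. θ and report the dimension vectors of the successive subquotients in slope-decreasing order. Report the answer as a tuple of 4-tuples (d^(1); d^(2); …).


Interval decomposition of M: I[1,2]^3, I[1,4], I[4,4]^2.
HN type (ℓ=3): μ^(1)=10; μ^(2)=4; μ^(3)=-7/2

((0, 0, 1, 1); (0, 0, 0, 2); (4, 4, 0, 0))


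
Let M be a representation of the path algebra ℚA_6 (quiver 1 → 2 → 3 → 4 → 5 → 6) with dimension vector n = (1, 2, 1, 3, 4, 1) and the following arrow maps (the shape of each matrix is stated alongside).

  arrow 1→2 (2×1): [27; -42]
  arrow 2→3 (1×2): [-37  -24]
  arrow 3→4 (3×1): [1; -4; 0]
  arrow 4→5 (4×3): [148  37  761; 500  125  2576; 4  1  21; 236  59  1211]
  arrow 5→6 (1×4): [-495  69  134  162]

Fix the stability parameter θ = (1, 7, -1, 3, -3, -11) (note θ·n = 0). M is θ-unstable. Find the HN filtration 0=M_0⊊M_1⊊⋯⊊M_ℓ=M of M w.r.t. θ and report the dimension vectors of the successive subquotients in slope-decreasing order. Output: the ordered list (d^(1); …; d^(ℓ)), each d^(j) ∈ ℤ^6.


Interval decomposition of M: I[1,4], I[2,2], I[4,5], I[4,6], I[5,5]^2.
HN type (ℓ=6): μ^(1)=7; μ^(2)=3; μ^(3)=1; μ^(4)=0; μ^(5)=-3; μ^(6)=-11/3

((0, 1, 0, 0, 0, 0); (0, 1, 1, 1, 0, 0); (1, 0, 0, 0, 0, 0); (0, 0, 0, 1, 1, 0); (0, 0, 0, 0, 2, 0); (0, 0, 0, 1, 1, 1))


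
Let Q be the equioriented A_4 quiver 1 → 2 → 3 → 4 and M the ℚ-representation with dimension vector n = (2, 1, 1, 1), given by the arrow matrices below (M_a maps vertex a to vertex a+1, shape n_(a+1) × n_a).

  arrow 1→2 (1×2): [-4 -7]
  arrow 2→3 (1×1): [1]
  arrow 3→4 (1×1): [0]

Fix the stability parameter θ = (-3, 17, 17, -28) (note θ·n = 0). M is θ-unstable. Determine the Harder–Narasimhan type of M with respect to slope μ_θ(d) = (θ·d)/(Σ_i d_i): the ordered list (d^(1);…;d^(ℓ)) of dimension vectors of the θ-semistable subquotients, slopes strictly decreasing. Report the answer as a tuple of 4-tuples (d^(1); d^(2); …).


Interval decomposition of M: I[1,1], I[1,3], I[4,4].
HN type (ℓ=3): μ^(1)=17; μ^(2)=-3; μ^(3)=-28

((0, 1, 1, 0); (2, 0, 0, 0); (0, 0, 0, 1))


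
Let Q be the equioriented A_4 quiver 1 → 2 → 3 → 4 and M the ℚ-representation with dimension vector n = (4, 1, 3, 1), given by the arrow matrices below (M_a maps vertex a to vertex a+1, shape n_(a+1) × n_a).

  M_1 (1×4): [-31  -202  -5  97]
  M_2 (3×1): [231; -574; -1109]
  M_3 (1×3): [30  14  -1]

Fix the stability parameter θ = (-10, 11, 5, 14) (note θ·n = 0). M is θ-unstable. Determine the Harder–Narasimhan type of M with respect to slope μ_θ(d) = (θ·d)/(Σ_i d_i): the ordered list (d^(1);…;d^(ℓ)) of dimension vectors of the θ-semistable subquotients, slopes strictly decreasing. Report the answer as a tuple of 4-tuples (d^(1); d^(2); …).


Interval decomposition of M: I[1,1]^3, I[1,4], I[3,3]^2.
HN type (ℓ=4): μ^(1)=14; μ^(2)=8; μ^(3)=5; μ^(4)=-10

((0, 0, 0, 1); (0, 1, 1, 0); (0, 0, 2, 0); (4, 0, 0, 0))


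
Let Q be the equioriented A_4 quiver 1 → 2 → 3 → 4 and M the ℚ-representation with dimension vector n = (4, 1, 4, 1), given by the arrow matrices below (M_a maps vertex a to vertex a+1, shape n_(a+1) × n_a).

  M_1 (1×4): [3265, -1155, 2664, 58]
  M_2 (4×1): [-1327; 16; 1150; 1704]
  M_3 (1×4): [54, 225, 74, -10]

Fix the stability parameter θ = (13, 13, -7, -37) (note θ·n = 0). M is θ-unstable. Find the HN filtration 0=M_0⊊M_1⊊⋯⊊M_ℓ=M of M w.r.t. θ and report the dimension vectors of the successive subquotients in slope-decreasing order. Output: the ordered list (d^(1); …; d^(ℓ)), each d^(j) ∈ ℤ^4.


Interval decomposition of M: I[1,1]^3, I[1,4], I[3,3]^3.
HN type (ℓ=3): μ^(1)=13; μ^(2)=-9/2; μ^(3)=-7

((3, 0, 0, 0); (1, 1, 1, 1); (0, 0, 3, 0))


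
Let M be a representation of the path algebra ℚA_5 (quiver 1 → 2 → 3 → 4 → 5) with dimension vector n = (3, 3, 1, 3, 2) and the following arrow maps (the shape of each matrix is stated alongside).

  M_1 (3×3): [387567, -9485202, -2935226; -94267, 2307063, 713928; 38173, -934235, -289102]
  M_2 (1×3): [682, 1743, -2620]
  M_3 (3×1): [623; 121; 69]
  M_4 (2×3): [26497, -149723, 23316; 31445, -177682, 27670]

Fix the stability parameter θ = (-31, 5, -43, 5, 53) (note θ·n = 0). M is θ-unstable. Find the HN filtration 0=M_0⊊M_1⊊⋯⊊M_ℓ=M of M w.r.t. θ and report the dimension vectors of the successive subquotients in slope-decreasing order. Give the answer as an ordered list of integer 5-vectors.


Barcode: M ≅ I[1,2]^2, I[1,5], I[4,4], I[4,5]. HN layers by μ_θ (4 steps, strictly decreasing):
  μ^(1)=53; μ^(2)=5; μ^(3)=-19; μ^(4)=-31

((0, 0, 0, 0, 2); (0, 2, 0, 3, 0); (0, 1, 1, 0, 0); (3, 0, 0, 0, 0))


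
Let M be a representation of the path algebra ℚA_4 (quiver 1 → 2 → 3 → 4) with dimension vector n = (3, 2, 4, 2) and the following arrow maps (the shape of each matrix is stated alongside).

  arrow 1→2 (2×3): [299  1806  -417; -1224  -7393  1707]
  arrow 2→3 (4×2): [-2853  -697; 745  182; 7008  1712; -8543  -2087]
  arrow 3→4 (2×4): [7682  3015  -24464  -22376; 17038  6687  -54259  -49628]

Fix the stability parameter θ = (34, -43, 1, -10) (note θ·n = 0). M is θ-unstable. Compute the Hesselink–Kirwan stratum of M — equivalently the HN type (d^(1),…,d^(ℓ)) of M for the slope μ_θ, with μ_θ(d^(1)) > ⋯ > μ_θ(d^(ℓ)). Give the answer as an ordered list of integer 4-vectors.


Interval decomposition of M: I[1,1], I[1,3], I[1,4], I[3,3], I[3,4].
HN type (ℓ=3): μ^(1)=34; μ^(2)=1; μ^(3)=-9/2

((1, 0, 0, 0); (0, 0, 2, 0); (2, 2, 2, 2))


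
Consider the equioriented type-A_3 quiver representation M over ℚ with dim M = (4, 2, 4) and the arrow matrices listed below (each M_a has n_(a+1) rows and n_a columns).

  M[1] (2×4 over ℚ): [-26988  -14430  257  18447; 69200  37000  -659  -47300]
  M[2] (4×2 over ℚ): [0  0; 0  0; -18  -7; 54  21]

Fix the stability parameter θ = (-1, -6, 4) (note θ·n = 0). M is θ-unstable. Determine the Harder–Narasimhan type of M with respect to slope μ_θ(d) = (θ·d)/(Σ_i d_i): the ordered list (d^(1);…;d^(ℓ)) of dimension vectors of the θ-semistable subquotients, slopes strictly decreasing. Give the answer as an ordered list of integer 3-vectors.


Via rank(M_{q-1}∘⋯∘M_p): M ≅ I[1,1]^2, I[1,2], I[1,3], I[3,3]^3.
μ_θ-semistable layers: μ^(1)=4; μ^(2)=-1; μ^(3)=-7/2

((0, 0, 4); (2, 0, 0); (2, 2, 0))


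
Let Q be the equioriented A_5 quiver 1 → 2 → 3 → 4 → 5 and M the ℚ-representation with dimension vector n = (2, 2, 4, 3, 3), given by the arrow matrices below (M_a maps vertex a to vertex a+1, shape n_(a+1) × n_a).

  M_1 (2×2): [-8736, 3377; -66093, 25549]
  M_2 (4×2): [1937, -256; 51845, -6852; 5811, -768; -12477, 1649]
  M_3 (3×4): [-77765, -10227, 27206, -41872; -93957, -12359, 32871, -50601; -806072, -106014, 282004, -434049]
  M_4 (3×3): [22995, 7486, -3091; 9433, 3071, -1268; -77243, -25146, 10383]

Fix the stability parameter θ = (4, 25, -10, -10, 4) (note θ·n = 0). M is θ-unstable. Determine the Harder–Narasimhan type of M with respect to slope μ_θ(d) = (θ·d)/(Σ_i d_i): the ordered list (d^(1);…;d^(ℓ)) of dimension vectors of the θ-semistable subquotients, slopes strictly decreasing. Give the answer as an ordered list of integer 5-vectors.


Interval decomposition of M: I[1,5]^2, I[3,3], I[3,4], I[5,5].
HN type (ℓ=3): μ^(1)=4; μ^(2)=9/4; μ^(3)=-10

((0, 0, 0, 0, 3); (2, 2, 2, 2, 0); (0, 0, 2, 1, 0))


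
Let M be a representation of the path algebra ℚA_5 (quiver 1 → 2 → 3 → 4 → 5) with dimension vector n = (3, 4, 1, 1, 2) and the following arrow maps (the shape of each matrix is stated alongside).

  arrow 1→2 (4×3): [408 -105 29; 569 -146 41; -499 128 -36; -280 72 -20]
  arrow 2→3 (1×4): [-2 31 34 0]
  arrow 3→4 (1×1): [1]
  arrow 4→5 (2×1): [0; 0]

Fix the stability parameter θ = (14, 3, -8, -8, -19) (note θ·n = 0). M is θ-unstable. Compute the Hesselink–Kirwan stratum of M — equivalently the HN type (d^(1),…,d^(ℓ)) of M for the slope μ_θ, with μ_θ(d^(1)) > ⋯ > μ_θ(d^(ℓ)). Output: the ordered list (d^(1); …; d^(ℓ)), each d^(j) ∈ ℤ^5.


Interval decomposition of M: I[1,2]^2, I[1,4], I[2,2], I[5,5]^2.
HN type (ℓ=4): μ^(1)=17/2; μ^(2)=3; μ^(3)=1/4; μ^(4)=-19

((2, 2, 0, 0, 0); (0, 1, 0, 0, 0); (1, 1, 1, 1, 0); (0, 0, 0, 0, 2))


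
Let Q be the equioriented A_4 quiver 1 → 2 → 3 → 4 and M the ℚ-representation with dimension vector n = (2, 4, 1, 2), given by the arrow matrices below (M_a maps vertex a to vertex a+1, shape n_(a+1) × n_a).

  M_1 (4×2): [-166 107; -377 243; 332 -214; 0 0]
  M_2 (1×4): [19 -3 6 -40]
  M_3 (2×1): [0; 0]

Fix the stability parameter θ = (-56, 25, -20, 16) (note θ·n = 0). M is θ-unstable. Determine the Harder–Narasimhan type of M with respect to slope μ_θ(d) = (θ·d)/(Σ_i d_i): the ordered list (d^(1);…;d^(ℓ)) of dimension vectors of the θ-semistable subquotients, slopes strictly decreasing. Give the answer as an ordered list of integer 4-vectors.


Barcode: M ≅ I[1,2], I[1,3], I[2,2]^2, I[4,4]^2. HN layers by μ_θ (4 steps, strictly decreasing):
  μ^(1)=25; μ^(2)=16; μ^(3)=5/2; μ^(4)=-56

((0, 3, 0, 0); (0, 0, 0, 2); (0, 1, 1, 0); (2, 0, 0, 0))


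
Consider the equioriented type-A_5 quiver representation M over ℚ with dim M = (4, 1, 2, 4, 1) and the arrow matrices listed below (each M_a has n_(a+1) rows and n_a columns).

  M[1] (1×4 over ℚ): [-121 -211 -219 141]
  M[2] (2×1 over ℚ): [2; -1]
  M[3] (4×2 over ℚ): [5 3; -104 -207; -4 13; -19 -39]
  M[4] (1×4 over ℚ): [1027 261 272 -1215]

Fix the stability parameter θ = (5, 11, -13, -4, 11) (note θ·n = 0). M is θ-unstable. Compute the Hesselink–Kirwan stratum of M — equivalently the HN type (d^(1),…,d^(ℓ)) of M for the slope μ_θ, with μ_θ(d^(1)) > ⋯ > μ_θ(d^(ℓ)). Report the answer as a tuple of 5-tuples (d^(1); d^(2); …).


Via rank(M_{q-1}∘⋯∘M_p): M ≅ I[1,1]^3, I[1,5], I[3,4], I[4,4]^2.
μ_θ-semistable layers: μ^(1)=11; μ^(2)=5; μ^(3)=-1/4; μ^(4)=-4; μ^(5)=-13

((0, 0, 0, 0, 1); (3, 0, 0, 0, 0); (1, 1, 1, 1, 0); (0, 0, 0, 3, 0); (0, 0, 1, 0, 0))


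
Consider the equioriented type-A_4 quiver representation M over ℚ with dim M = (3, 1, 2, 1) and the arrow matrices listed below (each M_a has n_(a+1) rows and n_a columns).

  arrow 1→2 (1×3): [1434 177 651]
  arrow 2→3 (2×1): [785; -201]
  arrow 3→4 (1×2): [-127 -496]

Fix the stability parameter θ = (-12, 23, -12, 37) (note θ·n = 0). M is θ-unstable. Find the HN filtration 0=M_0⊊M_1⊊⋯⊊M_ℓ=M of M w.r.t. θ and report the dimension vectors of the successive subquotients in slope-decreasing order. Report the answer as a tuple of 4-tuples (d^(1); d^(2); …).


Barcode: M ≅ I[1,1]^2, I[1,4], I[3,3]. HN layers by μ_θ (3 steps, strictly decreasing):
  μ^(1)=37; μ^(2)=11/2; μ^(3)=-12

((0, 0, 0, 1); (0, 1, 1, 0); (3, 0, 1, 0))


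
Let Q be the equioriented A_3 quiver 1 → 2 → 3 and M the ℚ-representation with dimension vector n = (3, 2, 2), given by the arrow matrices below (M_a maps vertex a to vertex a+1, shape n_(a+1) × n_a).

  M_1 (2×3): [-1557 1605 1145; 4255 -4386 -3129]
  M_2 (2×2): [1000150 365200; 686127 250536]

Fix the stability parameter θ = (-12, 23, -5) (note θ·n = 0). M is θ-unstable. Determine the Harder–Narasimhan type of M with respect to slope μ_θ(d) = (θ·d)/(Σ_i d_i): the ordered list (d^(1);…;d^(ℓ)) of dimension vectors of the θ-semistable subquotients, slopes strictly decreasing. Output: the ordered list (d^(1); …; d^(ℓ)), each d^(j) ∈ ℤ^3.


Barcode: M ≅ I[1,1], I[1,2], I[1,3], I[3,3]. HN layers by μ_θ (4 steps, strictly decreasing):
  μ^(1)=23; μ^(2)=9; μ^(3)=-5; μ^(4)=-12

((0, 1, 0); (0, 1, 1); (0, 0, 1); (3, 0, 0))


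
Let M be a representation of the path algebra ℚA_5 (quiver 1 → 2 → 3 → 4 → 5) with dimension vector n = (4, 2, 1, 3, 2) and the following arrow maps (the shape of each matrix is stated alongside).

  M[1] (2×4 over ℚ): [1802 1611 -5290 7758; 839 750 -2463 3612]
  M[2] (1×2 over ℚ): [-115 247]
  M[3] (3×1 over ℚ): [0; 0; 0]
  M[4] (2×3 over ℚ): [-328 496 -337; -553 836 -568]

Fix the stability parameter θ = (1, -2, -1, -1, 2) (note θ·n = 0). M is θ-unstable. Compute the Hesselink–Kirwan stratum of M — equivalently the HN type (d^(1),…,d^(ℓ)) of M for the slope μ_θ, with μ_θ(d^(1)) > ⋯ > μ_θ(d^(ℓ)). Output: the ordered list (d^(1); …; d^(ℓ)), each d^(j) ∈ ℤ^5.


Barcode: M ≅ I[1,1]^2, I[1,2], I[1,3], I[4,4], I[4,5]^2. HN layers by μ_θ (5 steps, strictly decreasing):
  μ^(1)=2; μ^(2)=1; μ^(3)=-1/2; μ^(4)=-2/3; μ^(5)=-1

((0, 0, 0, 0, 2); (2, 0, 0, 0, 0); (1, 1, 0, 0, 0); (1, 1, 1, 0, 0); (0, 0, 0, 3, 0))


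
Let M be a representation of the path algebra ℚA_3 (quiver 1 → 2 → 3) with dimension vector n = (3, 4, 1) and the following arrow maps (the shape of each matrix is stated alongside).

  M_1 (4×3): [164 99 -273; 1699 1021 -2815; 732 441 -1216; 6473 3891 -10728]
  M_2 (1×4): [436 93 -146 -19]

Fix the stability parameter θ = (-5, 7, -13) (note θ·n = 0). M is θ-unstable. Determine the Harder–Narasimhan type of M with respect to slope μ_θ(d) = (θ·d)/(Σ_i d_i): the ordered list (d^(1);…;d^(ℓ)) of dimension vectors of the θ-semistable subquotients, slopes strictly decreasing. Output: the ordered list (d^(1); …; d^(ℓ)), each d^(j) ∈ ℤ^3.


Interval decomposition of M: I[1,2]^2, I[1,3], I[2,2].
HN type (ℓ=3): μ^(1)=7; μ^(2)=-3; μ^(3)=-5

((0, 3, 0); (0, 1, 1); (3, 0, 0))


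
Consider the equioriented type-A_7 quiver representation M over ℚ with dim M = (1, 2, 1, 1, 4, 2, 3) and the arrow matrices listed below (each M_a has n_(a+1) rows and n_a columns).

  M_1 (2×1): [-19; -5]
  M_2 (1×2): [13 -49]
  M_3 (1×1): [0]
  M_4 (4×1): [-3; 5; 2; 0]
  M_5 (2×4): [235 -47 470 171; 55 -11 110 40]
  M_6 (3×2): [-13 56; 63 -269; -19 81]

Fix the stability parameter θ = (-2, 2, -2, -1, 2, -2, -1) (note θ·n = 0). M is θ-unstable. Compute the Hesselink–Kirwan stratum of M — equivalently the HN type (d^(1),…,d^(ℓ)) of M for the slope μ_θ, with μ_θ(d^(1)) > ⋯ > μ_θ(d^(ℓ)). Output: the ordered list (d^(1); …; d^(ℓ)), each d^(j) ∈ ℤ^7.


Interval decomposition of M: I[1,3], I[2,2], I[4,5], I[5,5], I[5,7]^2, I[7,7].
HN type (ℓ=5): μ^(1)=2; μ^(2)=0; μ^(3)=-1/3; μ^(4)=-1; μ^(5)=-2

((0, 1, 0, 0, 2, 0, 0); (0, 1, 1, 0, 0, 0, 0); (0, 0, 0, 0, 2, 2, 2); (0, 0, 0, 1, 0, 0, 1); (1, 0, 0, 0, 0, 0, 0))


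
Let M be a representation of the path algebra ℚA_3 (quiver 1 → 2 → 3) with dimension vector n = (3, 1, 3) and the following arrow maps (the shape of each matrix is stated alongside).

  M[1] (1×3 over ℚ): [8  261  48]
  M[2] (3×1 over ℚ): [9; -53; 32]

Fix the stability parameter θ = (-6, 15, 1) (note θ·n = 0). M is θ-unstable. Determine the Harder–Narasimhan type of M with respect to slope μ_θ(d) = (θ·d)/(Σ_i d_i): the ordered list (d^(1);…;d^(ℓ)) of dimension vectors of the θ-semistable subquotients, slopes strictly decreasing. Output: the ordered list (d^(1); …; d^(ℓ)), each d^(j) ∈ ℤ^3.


Barcode: M ≅ I[1,1]^2, I[1,3], I[3,3]^2. HN layers by μ_θ (3 steps, strictly decreasing):
  μ^(1)=8; μ^(2)=1; μ^(3)=-6

((0, 1, 1); (0, 0, 2); (3, 0, 0))


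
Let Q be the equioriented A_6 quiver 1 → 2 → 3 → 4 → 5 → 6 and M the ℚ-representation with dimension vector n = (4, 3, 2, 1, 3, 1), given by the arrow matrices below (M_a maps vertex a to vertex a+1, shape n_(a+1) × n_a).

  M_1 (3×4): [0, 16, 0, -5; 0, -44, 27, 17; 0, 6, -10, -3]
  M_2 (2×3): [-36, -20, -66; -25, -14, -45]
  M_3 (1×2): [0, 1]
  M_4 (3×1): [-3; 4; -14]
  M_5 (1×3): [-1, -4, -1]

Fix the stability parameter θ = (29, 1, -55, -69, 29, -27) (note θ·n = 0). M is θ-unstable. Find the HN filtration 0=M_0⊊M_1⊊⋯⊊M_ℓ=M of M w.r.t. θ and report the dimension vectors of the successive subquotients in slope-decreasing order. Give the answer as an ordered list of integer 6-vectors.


Interval decomposition of M: I[1,1], I[1,2], I[1,3], I[1,6], I[5,5]^2.
HN type (ℓ=5): μ^(1)=29; μ^(2)=15; μ^(3)=1; μ^(4)=-25/3; μ^(5)=-47/2

((1, 0, 0, 0, 2, 0); (1, 1, 0, 0, 0, 0); (0, 0, 0, 0, 1, 1); (1, 1, 1, 0, 0, 0); (1, 1, 1, 1, 0, 0))


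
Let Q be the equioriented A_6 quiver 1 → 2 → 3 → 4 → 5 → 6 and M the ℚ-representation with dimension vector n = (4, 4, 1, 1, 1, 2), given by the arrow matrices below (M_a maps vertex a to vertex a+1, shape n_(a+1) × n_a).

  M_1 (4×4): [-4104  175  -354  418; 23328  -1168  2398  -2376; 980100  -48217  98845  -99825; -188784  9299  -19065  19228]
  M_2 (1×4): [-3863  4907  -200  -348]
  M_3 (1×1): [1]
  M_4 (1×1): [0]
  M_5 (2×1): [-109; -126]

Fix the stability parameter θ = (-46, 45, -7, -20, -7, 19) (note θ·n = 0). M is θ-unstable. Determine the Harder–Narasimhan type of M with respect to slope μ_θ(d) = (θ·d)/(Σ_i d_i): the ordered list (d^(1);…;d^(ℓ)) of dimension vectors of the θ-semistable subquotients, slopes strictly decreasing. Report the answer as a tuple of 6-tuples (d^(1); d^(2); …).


Barcode: M ≅ I[1,1], I[1,2]^2, I[1,4], I[2,2], I[5,6], I[6,6]. HN layers by μ_θ (5 steps, strictly decreasing):
  μ^(1)=45; μ^(2)=19; μ^(3)=6; μ^(4)=-7; μ^(5)=-46

((0, 3, 0, 0, 0, 0); (0, 0, 0, 0, 0, 2); (0, 1, 1, 1, 0, 0); (0, 0, 0, 0, 1, 0); (4, 0, 0, 0, 0, 0))


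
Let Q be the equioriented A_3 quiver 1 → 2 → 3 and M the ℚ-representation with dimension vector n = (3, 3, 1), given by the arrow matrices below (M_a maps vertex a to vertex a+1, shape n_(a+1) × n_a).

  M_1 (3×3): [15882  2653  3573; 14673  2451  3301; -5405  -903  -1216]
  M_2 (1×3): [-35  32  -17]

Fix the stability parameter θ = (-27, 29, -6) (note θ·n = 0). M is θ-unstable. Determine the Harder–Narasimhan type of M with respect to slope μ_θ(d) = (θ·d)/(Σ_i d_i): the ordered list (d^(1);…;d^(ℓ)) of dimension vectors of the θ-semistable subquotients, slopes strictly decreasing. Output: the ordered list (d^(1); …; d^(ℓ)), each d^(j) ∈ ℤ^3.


Via rank(M_{q-1}∘⋯∘M_p): M ≅ I[1,2]^2, I[1,3].
μ_θ-semistable layers: μ^(1)=29; μ^(2)=23/2; μ^(3)=-27

((0, 2, 0); (0, 1, 1); (3, 0, 0))


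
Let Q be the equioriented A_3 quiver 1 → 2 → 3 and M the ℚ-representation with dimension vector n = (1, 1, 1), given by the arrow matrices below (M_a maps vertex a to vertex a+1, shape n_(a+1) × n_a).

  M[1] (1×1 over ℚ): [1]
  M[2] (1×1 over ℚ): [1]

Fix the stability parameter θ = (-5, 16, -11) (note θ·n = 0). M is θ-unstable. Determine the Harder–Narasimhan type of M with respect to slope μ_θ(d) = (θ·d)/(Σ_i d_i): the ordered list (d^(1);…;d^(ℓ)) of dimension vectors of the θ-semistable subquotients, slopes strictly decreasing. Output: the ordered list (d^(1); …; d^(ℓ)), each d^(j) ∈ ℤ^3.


Via rank(M_{q-1}∘⋯∘M_p): M ≅ I[1,3].
μ_θ-semistable layers: μ^(1)=5/2; μ^(2)=-5

((0, 1, 1); (1, 0, 0))


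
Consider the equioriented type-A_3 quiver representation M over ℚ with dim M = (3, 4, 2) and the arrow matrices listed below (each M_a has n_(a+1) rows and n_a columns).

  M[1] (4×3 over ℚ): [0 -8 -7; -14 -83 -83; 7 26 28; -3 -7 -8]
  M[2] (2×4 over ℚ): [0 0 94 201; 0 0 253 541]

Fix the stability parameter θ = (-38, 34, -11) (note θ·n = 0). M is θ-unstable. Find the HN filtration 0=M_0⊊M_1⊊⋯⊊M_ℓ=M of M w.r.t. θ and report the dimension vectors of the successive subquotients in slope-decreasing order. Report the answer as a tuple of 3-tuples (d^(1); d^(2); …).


Interval decomposition of M: I[1,2], I[1,3]^2, I[2,2].
HN type (ℓ=3): μ^(1)=34; μ^(2)=23/2; μ^(3)=-38

((0, 2, 0); (0, 2, 2); (3, 0, 0))


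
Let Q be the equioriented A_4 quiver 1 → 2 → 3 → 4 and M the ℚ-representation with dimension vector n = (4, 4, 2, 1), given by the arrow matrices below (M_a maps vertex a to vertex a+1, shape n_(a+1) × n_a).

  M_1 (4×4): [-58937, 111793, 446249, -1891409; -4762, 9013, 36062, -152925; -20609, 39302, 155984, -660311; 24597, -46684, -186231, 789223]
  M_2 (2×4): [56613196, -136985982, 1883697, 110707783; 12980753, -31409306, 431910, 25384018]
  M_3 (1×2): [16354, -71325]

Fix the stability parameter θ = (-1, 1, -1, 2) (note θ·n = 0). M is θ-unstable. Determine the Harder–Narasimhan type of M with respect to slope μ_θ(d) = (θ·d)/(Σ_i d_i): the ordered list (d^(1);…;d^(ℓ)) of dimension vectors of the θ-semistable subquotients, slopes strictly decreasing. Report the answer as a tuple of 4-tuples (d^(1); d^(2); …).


Via rank(M_{q-1}∘⋯∘M_p): M ≅ I[1,2]^2, I[1,3], I[1,4].
μ_θ-semistable layers: μ^(1)=2; μ^(2)=1; μ^(3)=0; μ^(4)=-1

((0, 0, 0, 1); (0, 2, 0, 0); (0, 2, 2, 0); (4, 0, 0, 0))


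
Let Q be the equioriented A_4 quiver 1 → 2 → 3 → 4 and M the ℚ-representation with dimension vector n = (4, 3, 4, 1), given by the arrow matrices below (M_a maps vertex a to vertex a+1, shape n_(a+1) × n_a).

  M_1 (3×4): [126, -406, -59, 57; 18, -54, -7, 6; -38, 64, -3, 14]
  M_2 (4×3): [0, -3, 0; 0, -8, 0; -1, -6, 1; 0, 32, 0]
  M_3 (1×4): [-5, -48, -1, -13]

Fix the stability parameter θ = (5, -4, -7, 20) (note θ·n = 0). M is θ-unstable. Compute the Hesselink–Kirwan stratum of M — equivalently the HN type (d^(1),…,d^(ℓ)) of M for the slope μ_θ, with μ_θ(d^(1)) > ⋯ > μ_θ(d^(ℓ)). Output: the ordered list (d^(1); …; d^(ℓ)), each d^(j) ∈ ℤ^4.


Interval decomposition of M: I[1,1], I[1,2], I[1,3], I[1,4], I[3,3]^2.
HN type (ℓ=5): μ^(1)=20; μ^(2)=5; μ^(3)=1/2; μ^(4)=-2; μ^(5)=-7

((0, 0, 0, 1); (1, 0, 0, 0); (1, 1, 0, 0); (2, 2, 2, 0); (0, 0, 2, 0))


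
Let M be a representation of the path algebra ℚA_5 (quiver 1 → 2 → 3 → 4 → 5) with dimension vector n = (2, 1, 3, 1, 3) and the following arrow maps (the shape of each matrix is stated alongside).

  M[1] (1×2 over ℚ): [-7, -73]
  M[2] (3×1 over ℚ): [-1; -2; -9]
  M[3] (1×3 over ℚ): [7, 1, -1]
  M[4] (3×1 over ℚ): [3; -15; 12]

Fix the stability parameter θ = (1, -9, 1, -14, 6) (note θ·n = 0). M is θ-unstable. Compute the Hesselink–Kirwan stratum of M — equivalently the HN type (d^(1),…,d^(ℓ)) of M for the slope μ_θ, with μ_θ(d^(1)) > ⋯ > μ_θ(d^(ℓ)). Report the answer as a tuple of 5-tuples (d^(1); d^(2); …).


Interval decomposition of M: I[1,1], I[1,3], I[3,3], I[3,5], I[5,5]^2.
HN type (ℓ=4): μ^(1)=6; μ^(2)=1; μ^(3)=-4; μ^(4)=-13/2

((0, 0, 0, 0, 3); (1, 0, 2, 0, 0); (1, 1, 0, 0, 0); (0, 0, 1, 1, 0))


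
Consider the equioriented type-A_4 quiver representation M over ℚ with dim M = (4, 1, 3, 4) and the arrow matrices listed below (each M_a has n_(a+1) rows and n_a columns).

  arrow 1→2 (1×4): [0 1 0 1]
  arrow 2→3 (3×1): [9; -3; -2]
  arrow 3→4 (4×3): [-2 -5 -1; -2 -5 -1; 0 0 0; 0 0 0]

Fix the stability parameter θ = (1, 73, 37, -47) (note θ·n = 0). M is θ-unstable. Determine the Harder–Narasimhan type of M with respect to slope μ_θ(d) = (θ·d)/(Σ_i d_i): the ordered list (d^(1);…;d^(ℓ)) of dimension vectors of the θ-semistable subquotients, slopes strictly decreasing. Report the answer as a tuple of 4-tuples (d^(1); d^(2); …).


Barcode: M ≅ I[1,1]^3, I[1,4], I[3,3]^2, I[4,4]^3. HN layers by μ_θ (4 steps, strictly decreasing):
  μ^(1)=37; μ^(2)=21; μ^(3)=1; μ^(4)=-47

((0, 0, 2, 0); (0, 1, 1, 1); (4, 0, 0, 0); (0, 0, 0, 3))


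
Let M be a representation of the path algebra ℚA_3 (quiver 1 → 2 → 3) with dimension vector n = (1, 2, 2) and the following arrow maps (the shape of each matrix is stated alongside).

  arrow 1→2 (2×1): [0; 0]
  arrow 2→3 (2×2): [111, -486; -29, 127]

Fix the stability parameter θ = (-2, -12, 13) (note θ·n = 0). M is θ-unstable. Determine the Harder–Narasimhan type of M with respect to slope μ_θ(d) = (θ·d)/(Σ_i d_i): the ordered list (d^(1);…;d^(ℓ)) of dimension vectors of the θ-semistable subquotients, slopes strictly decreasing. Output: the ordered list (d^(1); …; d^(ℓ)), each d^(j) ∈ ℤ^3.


Interval decomposition of M: I[1,1], I[2,3]^2.
HN type (ℓ=3): μ^(1)=13; μ^(2)=-2; μ^(3)=-12

((0, 0, 2); (1, 0, 0); (0, 2, 0))


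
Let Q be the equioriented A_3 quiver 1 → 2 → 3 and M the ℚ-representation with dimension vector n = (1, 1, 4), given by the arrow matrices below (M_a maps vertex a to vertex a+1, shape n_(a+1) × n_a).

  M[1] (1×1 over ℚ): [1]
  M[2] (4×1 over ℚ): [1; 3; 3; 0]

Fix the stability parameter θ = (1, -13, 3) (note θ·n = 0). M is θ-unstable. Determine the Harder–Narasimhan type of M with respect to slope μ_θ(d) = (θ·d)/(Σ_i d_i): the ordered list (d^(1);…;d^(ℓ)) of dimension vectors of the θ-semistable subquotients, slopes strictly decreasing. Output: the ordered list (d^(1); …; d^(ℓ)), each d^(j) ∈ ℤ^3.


Interval decomposition of M: I[1,3], I[3,3]^3.
HN type (ℓ=2): μ^(1)=3; μ^(2)=-6

((0, 0, 4); (1, 1, 0))


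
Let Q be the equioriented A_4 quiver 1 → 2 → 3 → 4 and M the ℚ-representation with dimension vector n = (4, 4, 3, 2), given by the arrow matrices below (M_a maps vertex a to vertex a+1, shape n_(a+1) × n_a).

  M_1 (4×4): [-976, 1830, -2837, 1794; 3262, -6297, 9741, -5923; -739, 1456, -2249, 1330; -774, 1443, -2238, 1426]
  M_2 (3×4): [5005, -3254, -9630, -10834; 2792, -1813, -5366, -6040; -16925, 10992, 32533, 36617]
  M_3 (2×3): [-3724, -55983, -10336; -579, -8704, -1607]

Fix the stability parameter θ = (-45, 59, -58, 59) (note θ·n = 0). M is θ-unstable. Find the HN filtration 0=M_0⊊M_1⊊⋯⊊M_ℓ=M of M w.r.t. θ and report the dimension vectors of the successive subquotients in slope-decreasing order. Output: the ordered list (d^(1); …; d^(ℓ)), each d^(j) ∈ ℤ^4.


Barcode: M ≅ I[1,2], I[1,3], I[1,4]^2. HN layers by μ_θ (3 steps, strictly decreasing):
  μ^(1)=59; μ^(2)=1/2; μ^(3)=-45

((0, 1, 0, 2); (0, 3, 3, 0); (4, 0, 0, 0))


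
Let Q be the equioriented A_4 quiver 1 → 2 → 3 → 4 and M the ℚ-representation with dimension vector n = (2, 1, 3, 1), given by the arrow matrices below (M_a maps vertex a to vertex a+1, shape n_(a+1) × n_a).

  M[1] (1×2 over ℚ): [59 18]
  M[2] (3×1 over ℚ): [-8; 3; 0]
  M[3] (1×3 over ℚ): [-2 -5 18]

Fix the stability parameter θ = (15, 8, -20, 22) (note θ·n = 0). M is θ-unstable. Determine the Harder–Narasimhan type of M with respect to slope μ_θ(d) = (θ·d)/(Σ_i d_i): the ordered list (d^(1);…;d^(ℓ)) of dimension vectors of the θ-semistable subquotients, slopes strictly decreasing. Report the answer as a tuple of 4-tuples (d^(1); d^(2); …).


Interval decomposition of M: I[1,1], I[1,4], I[3,3]^2.
HN type (ℓ=4): μ^(1)=22; μ^(2)=15; μ^(3)=1; μ^(4)=-20

((0, 0, 0, 1); (1, 0, 0, 0); (1, 1, 1, 0); (0, 0, 2, 0))


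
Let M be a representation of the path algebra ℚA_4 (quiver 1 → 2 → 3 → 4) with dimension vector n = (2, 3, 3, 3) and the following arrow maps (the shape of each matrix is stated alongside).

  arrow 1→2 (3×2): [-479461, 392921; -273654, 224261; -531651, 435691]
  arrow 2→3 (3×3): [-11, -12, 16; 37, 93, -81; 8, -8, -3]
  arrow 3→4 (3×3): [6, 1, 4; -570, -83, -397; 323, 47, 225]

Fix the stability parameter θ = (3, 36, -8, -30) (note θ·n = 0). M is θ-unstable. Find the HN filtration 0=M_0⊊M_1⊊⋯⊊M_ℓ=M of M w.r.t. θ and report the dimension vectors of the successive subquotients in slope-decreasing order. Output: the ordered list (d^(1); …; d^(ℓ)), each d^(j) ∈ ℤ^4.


Barcode: M ≅ I[1,4]^2, I[2,4]. HN layers by μ_θ (2 steps, strictly decreasing):
  μ^(1)=1/4; μ^(2)=-2/3

((2, 2, 2, 2); (0, 1, 1, 1))


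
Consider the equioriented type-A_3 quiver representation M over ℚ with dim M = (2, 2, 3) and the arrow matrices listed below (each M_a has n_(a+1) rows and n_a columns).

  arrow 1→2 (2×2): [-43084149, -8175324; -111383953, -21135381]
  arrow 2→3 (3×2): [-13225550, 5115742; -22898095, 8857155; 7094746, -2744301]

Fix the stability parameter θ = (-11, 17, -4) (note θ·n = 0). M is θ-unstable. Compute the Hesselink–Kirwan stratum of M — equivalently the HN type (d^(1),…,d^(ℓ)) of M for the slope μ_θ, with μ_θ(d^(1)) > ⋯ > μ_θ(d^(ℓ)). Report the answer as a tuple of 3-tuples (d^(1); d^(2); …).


Interval decomposition of M: I[1,3]^2, I[3,3].
HN type (ℓ=3): μ^(1)=13/2; μ^(2)=-4; μ^(3)=-11

((0, 2, 2); (0, 0, 1); (2, 0, 0))


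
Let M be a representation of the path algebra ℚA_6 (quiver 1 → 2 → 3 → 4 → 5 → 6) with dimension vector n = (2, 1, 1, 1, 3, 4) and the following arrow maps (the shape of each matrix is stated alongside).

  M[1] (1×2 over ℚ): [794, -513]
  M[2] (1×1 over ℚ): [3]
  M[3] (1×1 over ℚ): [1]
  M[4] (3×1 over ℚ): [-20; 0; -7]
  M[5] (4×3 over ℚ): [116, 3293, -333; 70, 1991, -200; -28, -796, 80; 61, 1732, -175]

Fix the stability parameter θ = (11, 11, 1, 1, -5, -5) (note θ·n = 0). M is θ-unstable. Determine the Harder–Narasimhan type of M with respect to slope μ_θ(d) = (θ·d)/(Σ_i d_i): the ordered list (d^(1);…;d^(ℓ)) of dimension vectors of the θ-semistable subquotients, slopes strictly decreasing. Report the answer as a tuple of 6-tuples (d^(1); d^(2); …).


Interval decomposition of M: I[1,1], I[1,6], I[5,6]^2, I[6,6].
HN type (ℓ=3): μ^(1)=11; μ^(2)=7/3; μ^(3)=-5

((1, 0, 0, 0, 0, 0); (1, 1, 1, 1, 1, 1); (0, 0, 0, 0, 2, 3))


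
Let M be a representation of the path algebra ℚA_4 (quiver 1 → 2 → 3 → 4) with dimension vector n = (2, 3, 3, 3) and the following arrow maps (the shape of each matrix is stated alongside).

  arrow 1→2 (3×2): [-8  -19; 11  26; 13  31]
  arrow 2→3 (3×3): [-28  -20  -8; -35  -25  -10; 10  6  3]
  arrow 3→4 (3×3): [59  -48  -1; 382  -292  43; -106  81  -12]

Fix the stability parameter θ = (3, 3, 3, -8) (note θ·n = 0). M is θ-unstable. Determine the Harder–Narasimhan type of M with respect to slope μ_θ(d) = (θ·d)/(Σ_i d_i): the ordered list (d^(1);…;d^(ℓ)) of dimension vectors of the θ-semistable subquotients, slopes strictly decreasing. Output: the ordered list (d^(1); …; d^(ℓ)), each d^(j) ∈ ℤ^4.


Interval decomposition of M: I[1,2], I[1,4], I[2,4], I[3,4].
HN type (ℓ=4): μ^(1)=3; μ^(2)=1/4; μ^(3)=-2/3; μ^(4)=-5/2

((1, 1, 0, 0); (1, 1, 1, 1); (0, 1, 1, 1); (0, 0, 1, 1))


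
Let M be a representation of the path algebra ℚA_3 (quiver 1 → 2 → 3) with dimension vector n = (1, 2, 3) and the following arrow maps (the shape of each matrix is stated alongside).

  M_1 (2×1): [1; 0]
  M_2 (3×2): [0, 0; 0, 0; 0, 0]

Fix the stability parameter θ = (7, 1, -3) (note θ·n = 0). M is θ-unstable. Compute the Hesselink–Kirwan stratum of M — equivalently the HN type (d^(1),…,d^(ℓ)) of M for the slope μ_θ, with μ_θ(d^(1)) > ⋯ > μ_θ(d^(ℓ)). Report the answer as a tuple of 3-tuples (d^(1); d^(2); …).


Interval decomposition of M: I[1,2], I[2,2], I[3,3]^3.
HN type (ℓ=3): μ^(1)=4; μ^(2)=1; μ^(3)=-3

((1, 1, 0); (0, 1, 0); (0, 0, 3))


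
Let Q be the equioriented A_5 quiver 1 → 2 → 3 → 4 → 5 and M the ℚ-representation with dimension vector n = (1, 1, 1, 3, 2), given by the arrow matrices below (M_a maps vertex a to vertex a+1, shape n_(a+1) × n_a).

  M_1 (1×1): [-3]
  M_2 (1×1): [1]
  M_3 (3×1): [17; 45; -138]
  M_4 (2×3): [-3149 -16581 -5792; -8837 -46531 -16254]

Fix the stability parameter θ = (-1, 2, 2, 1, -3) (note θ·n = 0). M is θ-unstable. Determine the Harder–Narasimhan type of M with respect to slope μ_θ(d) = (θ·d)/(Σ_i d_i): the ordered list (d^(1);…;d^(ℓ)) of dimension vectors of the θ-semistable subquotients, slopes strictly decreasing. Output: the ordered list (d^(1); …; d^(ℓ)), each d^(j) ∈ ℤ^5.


Interval decomposition of M: I[1,5], I[4,4], I[4,5].
HN type (ℓ=3): μ^(1)=1; μ^(2)=1/2; μ^(3)=-1

((0, 0, 0, 1, 0); (0, 1, 1, 1, 1); (1, 0, 0, 1, 1))


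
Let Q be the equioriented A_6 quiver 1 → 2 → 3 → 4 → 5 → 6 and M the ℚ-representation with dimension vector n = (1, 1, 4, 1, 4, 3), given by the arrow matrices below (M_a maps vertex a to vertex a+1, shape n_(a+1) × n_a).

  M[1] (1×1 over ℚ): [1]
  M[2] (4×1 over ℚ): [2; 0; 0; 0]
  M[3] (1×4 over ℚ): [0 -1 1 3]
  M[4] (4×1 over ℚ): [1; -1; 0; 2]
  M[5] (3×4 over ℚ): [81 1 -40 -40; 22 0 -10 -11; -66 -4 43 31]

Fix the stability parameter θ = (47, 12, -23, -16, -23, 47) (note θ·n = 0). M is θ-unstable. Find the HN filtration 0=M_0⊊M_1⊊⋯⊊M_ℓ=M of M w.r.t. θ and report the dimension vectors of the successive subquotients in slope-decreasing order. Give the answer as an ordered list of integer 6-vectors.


Barcode: M ≅ I[1,3], I[3,3]^2, I[3,5], I[5,6]^3. HN layers by μ_θ (4 steps, strictly decreasing):
  μ^(1)=47; μ^(2)=12; μ^(3)=-39/2; μ^(4)=-23

((0, 0, 0, 0, 0, 3); (1, 1, 1, 0, 0, 0); (0, 0, 0, 1, 1, 0); (0, 0, 3, 0, 3, 0))


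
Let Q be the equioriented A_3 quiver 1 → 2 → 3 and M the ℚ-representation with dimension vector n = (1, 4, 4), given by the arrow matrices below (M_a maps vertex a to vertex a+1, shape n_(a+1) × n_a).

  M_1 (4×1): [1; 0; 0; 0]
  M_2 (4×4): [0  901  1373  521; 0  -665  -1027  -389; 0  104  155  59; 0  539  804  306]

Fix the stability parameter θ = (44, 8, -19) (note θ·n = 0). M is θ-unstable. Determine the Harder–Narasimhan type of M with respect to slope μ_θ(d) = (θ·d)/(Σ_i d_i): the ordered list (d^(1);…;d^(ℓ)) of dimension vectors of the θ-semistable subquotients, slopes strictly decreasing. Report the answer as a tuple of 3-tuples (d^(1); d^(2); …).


Via rank(M_{q-1}∘⋯∘M_p): M ≅ I[1,2], I[2,3]^3, I[3,3].
μ_θ-semistable layers: μ^(1)=26; μ^(2)=-11/2; μ^(3)=-19

((1, 1, 0); (0, 3, 3); (0, 0, 1))


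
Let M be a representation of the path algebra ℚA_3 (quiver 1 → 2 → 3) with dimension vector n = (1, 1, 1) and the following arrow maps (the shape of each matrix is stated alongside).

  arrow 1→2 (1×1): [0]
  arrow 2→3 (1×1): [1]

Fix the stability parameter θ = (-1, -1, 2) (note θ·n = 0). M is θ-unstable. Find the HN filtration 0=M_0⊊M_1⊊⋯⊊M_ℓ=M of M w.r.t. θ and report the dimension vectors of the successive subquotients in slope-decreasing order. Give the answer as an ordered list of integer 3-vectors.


Via rank(M_{q-1}∘⋯∘M_p): M ≅ I[1,1], I[2,3].
μ_θ-semistable layers: μ^(1)=2; μ^(2)=-1

((0, 0, 1); (1, 1, 0))


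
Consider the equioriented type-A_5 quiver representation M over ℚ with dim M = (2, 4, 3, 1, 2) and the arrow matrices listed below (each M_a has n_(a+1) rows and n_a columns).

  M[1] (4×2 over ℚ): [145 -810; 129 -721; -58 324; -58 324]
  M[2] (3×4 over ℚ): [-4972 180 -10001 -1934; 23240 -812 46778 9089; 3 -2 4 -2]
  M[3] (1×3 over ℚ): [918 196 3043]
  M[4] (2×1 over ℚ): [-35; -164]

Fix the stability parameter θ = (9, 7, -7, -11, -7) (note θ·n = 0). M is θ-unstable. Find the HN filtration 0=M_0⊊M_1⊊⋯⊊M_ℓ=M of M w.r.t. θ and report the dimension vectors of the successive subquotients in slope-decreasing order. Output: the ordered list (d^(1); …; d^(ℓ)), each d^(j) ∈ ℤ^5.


Barcode: M ≅ I[1,2], I[1,5], I[2,3]^2, I[5,5]. HN layers by μ_θ (4 steps, strictly decreasing):
  μ^(1)=8; μ^(2)=0; μ^(3)=-9/5; μ^(4)=-7

((1, 1, 0, 0, 0); (0, 2, 2, 0, 0); (1, 1, 1, 1, 1); (0, 0, 0, 0, 1))


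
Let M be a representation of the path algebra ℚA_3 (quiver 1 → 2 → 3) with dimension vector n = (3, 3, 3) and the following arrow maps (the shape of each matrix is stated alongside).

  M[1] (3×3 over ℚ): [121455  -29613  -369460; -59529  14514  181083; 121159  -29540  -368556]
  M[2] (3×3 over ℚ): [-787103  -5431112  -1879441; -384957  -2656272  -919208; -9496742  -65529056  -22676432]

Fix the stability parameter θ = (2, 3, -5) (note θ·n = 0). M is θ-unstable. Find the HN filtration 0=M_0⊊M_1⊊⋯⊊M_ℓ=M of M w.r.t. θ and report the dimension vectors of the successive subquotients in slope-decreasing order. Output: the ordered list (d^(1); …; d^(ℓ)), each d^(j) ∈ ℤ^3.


Interval decomposition of M: I[1,2], I[1,3]^2, I[3,3].
HN type (ℓ=4): μ^(1)=3; μ^(2)=2; μ^(3)=0; μ^(4)=-5

((0, 1, 0); (1, 0, 0); (2, 2, 2); (0, 0, 1))


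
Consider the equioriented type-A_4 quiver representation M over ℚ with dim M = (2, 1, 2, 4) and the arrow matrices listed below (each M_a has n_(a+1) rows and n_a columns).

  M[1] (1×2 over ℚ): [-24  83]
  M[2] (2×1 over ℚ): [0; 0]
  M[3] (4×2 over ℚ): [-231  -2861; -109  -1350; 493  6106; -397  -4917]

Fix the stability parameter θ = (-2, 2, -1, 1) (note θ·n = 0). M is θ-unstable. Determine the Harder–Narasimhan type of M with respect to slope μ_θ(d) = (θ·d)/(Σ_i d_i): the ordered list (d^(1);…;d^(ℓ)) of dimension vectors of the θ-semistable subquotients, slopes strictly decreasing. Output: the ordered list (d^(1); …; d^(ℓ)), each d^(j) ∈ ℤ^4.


Via rank(M_{q-1}∘⋯∘M_p): M ≅ I[1,1], I[1,2], I[3,4]^2, I[4,4]^2.
μ_θ-semistable layers: μ^(1)=2; μ^(2)=1; μ^(3)=-1; μ^(4)=-2

((0, 1, 0, 0); (0, 0, 0, 4); (0, 0, 2, 0); (2, 0, 0, 0))


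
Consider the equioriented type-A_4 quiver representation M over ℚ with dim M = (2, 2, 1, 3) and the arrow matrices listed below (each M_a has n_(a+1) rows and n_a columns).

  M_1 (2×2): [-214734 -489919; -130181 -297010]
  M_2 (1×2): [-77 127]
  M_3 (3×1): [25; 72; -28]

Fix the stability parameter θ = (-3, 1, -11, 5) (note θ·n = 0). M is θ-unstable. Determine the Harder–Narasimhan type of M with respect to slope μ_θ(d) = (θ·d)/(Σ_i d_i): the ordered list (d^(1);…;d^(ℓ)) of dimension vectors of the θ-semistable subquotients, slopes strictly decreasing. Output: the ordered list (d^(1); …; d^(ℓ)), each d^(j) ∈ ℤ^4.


Barcode: M ≅ I[1,2], I[1,4], I[4,4]^2. HN layers by μ_θ (4 steps, strictly decreasing):
  μ^(1)=5; μ^(2)=1; μ^(3)=-3; μ^(4)=-13/3

((0, 0, 0, 3); (0, 1, 0, 0); (1, 0, 0, 0); (1, 1, 1, 0))


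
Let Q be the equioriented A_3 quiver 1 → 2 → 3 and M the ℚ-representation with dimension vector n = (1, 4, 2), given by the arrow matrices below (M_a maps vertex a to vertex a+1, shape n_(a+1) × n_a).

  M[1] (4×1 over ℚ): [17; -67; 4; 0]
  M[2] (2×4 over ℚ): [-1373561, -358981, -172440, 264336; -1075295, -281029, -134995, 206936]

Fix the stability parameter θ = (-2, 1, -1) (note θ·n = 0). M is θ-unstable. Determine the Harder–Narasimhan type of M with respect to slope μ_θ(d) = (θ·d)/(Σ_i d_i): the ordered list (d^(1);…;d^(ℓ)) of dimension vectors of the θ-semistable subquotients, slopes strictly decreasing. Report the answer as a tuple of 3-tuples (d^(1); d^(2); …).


Barcode: M ≅ I[1,3], I[2,2]^2, I[2,3]. HN layers by μ_θ (3 steps, strictly decreasing):
  μ^(1)=1; μ^(2)=0; μ^(3)=-2

((0, 2, 0); (0, 2, 2); (1, 0, 0))
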